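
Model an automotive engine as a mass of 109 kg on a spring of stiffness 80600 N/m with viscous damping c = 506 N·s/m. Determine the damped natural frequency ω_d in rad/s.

ω_n = √(k/m) = √(80600/109) = 27.19 rad/s.
Critical damping c_c = 2√(k·m) = 2√(80600 × 109) = 5928 N·s/m, so ζ = c/c_c = 506/5928 = 0.08536.
ω_d = ω_n√(1 − ζ²) = 27.19 × √(1 − 0.00729) = 27.09 rad/s.

27.1 rad/s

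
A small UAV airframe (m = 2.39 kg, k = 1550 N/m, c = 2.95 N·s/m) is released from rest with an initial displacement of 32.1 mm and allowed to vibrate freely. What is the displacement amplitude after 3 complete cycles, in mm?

20.3 mm

ζ = c/(2√(km)) = 2.95/(2√(1550 × 2.39)) = 2.95/121.7 = 0.02423.
Logarithmic decrement δ = 2πζ/√(1 − ζ²) = 2π × 0.02423/√(1 − 0.000587) = 0.1523.
After n cycles, x_n/x₀ = e^(−nδ), so x_3 = 32.1 × e^(−3 × 0.1523) = 32.1 × 0.6332 = 20.33 mm.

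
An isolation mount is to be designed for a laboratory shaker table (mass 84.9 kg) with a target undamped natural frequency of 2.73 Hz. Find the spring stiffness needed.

ω_n = 2πf_n = 2π × 2.73 = 17.15 rad/s.
k = m·ω_n² = 84.9 × 17.15² = 84.9 × 294.2 = 24980 N/m.

25000 N/m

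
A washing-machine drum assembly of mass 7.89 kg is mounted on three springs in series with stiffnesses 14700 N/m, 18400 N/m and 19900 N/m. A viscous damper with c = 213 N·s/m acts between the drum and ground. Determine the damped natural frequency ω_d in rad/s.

Series springs: 1/k_eq = 1/14700 + 1/18400 + 1/19900 = 0.0001726, so k_eq = 5793 N/m.
ω_n = √(k_eq/m) = √(5793/7.89) = 27.10 rad/s.
Critical damping c_c = 2√(k_eq·m) = 2√(5793 × 7.89) = 427.6 N·s/m, so ζ = c/c_c = 213/427.6 = 0.4982.
ω_d = ω_n√(1 − ζ²) = 27.10 × √(1 − 0.248) = 23.49 rad/s.

23.5 rad/s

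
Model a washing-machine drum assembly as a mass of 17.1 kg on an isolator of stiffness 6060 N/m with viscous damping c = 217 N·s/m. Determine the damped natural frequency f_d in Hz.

ω_n = √(k/m) = √(6060/17.1) = 18.83 rad/s.
Critical damping c_c = 2√(k·m) = 2√(6060 × 17.1) = 643.8 N·s/m, so ζ = c/c_c = 217/643.8 = 0.3371.
ω_d = ω_n√(1 − ζ²) = 18.83 × √(1 − 0.114) = 17.72 rad/s.
f_d = ω_d/(2π) = 2.821 Hz.

2.82 Hz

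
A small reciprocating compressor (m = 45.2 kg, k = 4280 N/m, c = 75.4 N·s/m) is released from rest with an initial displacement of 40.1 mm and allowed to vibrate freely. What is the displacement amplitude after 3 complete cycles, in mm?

7.92 mm

ζ = c/(2√(km)) = 75.4/(2√(4280 × 45.2)) = 75.4/879.7 = 0.08571.
Logarithmic decrement δ = 2πζ/√(1 − ζ²) = 2π × 0.08571/√(1 − 0.00735) = 0.5405.
After n cycles, x_n/x₀ = e^(−nδ), so x_3 = 40.1 × e^(−3 × 0.5405) = 40.1 × 0.1976 = 7.923 mm.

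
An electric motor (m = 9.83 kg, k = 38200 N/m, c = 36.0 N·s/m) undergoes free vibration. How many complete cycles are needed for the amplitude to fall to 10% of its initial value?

ζ = c/(2√(km)) = 36.0/(2√(38200 × 9.83)) = 36.0/1226 = 0.02937.
Logarithmic decrement δ = 2πζ/√(1 − ζ²) = 2π × 0.02937/√(1 − 0.000863) = 0.1846.
x_n/x₀ = e^(−nδ) ≤ 0.1; take ln: n ≥ ln(1/0.1)/δ = 2.303/0.1846 = 12.47.
So 13 complete cycles are required.

13 cycles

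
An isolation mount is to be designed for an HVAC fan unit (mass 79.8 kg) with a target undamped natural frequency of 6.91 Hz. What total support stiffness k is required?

150000 N/m

ω_n = 2πf_n = 2π × 6.91 = 43.42 rad/s.
k = m·ω_n² = 79.8 × 43.42² = 79.8 × 1885 = 150400 N/m.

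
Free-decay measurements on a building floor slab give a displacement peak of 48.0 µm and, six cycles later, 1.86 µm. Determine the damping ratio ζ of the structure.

Logarithmic decrement δ = (1/n)·ln(x₀/x_n) = (1/6)·ln(48.0/1.86) = (1/6)·ln(25.81) = 0.5418.
ζ = δ/√(4π² + δ²) = 0.5418/√(39.48 + 0.294) = 0.5418/6.306 = 0.08591.

0.0859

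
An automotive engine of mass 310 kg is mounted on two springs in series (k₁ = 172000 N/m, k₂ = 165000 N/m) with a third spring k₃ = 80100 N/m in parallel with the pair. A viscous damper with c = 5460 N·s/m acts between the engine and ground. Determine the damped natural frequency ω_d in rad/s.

21.3 rad/s

Series pair: k_s = k₁k₂/(k₁+k₂) = (172000)(165000)/(172000 + 165000) = 84210 N/m. In parallel with k₃: k_eq = 84210 + 80100 = 164300 N/m.
ω_n = √(k_eq/m) = √(164300/310) = 23.02 rad/s.
Critical damping c_c = 2√(k_eq·m) = 2√(164300 × 310) = 14270 N·s/m, so ζ = c/c_c = 5460/14270 = 0.3825.
ω_d = ω_n√(1 − ζ²) = 23.02 × √(1 − 0.146) = 21.27 rad/s.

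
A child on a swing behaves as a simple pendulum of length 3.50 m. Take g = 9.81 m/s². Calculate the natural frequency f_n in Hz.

0.266 Hz

For a simple pendulum ω_n = √(g/L) = √(9.81/3.50) = √2.803 = 1.674 rad/s.
f_n = ω_n/(2π) = 1.674/6.283 = 0.2665 Hz.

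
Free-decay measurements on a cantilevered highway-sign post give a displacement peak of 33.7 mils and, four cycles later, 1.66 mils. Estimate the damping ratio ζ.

0.119

Logarithmic decrement δ = (1/n)·ln(x₀/x_n) = (1/4)·ln(33.7/1.66) = (1/4)·ln(20.30) = 0.7527.
ζ = δ/√(4π² + δ²) = 0.7527/√(39.48 + 0.567) = 0.7527/6.328 = 0.1189.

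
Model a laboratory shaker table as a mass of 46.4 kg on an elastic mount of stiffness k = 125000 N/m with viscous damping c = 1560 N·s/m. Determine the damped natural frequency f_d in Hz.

ω_n = √(k/m) = √(125000/46.4) = 51.90 rad/s.
Critical damping c_c = 2√(k·m) = 2√(125000 × 46.4) = 4817 N·s/m, so ζ = c/c_c = 1560/4817 = 0.3239.
ω_d = ω_n√(1 − ζ²) = 51.90 × √(1 − 0.105) = 49.11 rad/s.
f_d = ω_d/(2π) = 7.815 Hz.

7.82 Hz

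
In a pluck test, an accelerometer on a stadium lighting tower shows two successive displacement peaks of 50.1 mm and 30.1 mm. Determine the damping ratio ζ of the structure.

0.0808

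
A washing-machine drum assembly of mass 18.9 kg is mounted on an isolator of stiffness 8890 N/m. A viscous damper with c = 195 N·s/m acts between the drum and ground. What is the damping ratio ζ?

0.238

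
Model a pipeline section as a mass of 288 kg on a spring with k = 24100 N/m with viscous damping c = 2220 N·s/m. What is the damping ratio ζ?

ω_n = √(k/m) = √(24100/288) = 9.148 rad/s.
Critical damping c_c = 2√(k·m) = 2√(24100 × 288) = 5269 N·s/m, so ζ = c/c_c = 2220/5269 = 0.4213.

0.421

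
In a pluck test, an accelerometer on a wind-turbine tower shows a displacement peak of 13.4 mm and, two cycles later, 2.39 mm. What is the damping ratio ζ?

Logarithmic decrement δ = (1/n)·ln(x₀/x_n) = (1/2)·ln(13.4/2.39) = (1/2)·ln(5.607) = 0.8620.
ζ = δ/√(4π² + δ²) = 0.8620/√(39.48 + 0.743) = 0.8620/6.342 = 0.1359.

0.136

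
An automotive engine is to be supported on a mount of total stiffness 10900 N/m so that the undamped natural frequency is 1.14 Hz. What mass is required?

212 kg

ω_n = 2πf_n = 2π × 1.14 = 7.163 rad/s.
m = k/ω_n² = 10900/7.163² = 10900/51.31 = 212.5 kg.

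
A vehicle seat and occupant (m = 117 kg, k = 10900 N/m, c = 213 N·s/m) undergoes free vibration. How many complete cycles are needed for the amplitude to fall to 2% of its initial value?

ζ = c/(2√(km)) = 213/(2√(10900 × 117)) = 213/2259 = 0.09431.
Logarithmic decrement δ = 2πζ/√(1 − ζ²) = 2π × 0.09431/√(1 − 0.00889) = 0.5952.
x_n/x₀ = e^(−nδ) ≤ 0.02; take ln: n ≥ ln(1/0.02)/δ = 3.912/0.5952 = 6.573.
So 7 complete cycles are required.

7 cycles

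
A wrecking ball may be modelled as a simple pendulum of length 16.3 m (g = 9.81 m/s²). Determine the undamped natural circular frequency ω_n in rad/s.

0.776 rad/s

For a simple pendulum ω_n = √(g/L) = √(9.81/16.3) = √0.6018 = 0.7758 rad/s.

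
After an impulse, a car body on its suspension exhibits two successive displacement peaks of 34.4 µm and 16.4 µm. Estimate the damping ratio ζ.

0.117

Logarithmic decrement δ = (1/n)·ln(x₀/x_n) = (1/1)·ln(34.4/16.4) = (1/1)·ln(2.098) = 0.7408.
ζ = δ/√(4π² + δ²) = 0.7408/√(39.48 + 0.549) = 0.7408/6.327 = 0.1171.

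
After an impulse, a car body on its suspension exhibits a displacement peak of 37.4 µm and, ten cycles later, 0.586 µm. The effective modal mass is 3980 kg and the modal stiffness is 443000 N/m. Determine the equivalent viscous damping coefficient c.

Logarithmic decrement δ = (1/n)·ln(x₀/x_n) = (1/10)·ln(37.4/0.586) = (1/10)·ln(63.82) = 0.4156.
ζ = δ/√(4π² + δ²) = 0.4156/√(39.48 + 0.173) = 0.4156/6.297 = 0.06600.
c = ζ · 2√(km) = 0.06600 × 2√(443000 × 3980) = 0.06600 × 83980 = 5543 N·s/m.

5540 N·s/m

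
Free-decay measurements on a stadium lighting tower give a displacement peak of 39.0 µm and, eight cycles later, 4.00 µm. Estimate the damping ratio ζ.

0.0453

Logarithmic decrement δ = (1/n)·ln(x₀/x_n) = (1/8)·ln(39.0/4.00) = (1/8)·ln(9.750) = 0.2847.
ζ = δ/√(4π² + δ²) = 0.2847/√(39.48 + 0.0810) = 0.2847/6.290 = 0.04526.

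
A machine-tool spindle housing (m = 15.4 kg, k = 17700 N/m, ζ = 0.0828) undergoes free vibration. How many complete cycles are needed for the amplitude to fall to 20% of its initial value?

4 cycles

Logarithmic decrement δ = 2πζ/√(1 − ζ²) = 2π × 0.08280/√(1 − 0.00686) = 0.5220.
x_n/x₀ = e^(−nδ) ≤ 0.2; take ln: n ≥ ln(1/0.2)/δ = 1.609/0.5220 = 3.083.
So 4 complete cycles are required.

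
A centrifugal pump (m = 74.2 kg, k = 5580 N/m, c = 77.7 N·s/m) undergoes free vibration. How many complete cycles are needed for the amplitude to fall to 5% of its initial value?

ζ = c/(2√(km)) = 77.7/(2√(5580 × 74.2)) = 77.7/1287 = 0.06038.
Logarithmic decrement δ = 2πζ/√(1 − ζ²) = 2π × 0.06038/√(1 − 0.00365) = 0.3801.
x_n/x₀ = e^(−nδ) ≤ 0.05; take ln: n ≥ ln(1/0.05)/δ = 2.996/0.3801 = 7.882.
So 8 complete cycles are required.

8 cycles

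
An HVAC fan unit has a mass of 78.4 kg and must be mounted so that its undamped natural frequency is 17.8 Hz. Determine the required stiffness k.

ω_n = 2πf_n = 2π × 17.8 = 111.8 rad/s.
k = m·ω_n² = 78.4 × 111.8² = 78.4 × 12510 = 980700 N/m.

981000 N/m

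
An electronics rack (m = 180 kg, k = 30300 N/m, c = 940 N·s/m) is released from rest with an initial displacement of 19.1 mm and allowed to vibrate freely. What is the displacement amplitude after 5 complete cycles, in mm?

ζ = c/(2√(km)) = 940/(2√(30300 × 180)) = 940/4671 = 0.2013.
Logarithmic decrement δ = 2πζ/√(1 − ζ²) = 2π × 0.2013/√(1 − 0.0405) = 1.291.
After n cycles, x_n/x₀ = e^(−nδ), so x_5 = 19.1 × e^(−5 × 1.291) = 19.1 × 0.001573 = 0.03005 mm.

0.0300 mm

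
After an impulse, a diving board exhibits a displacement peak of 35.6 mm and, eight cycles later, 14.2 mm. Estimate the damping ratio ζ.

0.0183

Logarithmic decrement δ = (1/n)·ln(x₀/x_n) = (1/8)·ln(35.6/14.2) = (1/8)·ln(2.507) = 0.1149.
ζ = δ/√(4π² + δ²) = 0.1149/√(39.48 + 0.0132) = 0.1149/6.284 = 0.01828.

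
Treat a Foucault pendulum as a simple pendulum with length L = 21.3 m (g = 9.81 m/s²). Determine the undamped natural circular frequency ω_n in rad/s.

0.679 rad/s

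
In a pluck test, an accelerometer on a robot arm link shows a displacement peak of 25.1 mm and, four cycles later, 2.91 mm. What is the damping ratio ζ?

Logarithmic decrement δ = (1/n)·ln(x₀/x_n) = (1/4)·ln(25.1/2.91) = (1/4)·ln(8.625) = 0.5387.
ζ = δ/√(4π² + δ²) = 0.5387/√(39.48 + 0.290) = 0.5387/6.306 = 0.08542.

0.0854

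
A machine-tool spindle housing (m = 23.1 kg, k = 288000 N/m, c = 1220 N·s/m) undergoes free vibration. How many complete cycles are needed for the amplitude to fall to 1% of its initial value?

ζ = c/(2√(km)) = 1220/(2√(288000 × 23.1)) = 1220/5159 = 0.2365.
Logarithmic decrement δ = 2πζ/√(1 − ζ²) = 2π × 0.2365/√(1 − 0.0559) = 1.529.
x_n/x₀ = e^(−nδ) ≤ 0.01; take ln: n ≥ ln(1/0.01)/δ = 4.605/1.529 = 3.011.
So 4 complete cycles are required.

4 cycles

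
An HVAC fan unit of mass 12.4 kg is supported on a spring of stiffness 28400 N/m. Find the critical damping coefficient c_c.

1190 N·s/m

c_c = 2√(k·m) = 2√(28400 × 12.4) = 2 × 593.4 = 1187 N·s/m.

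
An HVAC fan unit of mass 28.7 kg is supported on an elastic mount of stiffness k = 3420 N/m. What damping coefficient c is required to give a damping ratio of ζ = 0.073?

45.7 N·s/m

c_c = 2√(k·m) = 2√(3420 × 28.7) = 626.6 N·s/m.
c = ζ·c_c = 0.073 × 626.6 = 45.74 N·s/m.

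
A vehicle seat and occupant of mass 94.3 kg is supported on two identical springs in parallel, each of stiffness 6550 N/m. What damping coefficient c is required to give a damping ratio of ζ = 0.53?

1180 N·s/m

Parallel springs add: k_eq = 2 × 6550 = 13100 N/m.
c_c = 2√(k_eq·m) = 2√(13100 × 94.3) = 2223 N·s/m.
c = ζ·c_c = 0.53 × 2223 = 1178 N·s/m.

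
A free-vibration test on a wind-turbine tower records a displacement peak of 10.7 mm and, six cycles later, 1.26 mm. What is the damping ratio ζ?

0.0567

Logarithmic decrement δ = (1/n)·ln(x₀/x_n) = (1/6)·ln(10.7/1.26) = (1/6)·ln(8.492) = 0.3565.
ζ = δ/√(4π² + δ²) = 0.3565/√(39.48 + 0.127) = 0.3565/6.293 = 0.05665.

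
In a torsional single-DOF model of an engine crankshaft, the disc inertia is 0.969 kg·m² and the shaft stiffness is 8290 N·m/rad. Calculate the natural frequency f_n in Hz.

14.7 Hz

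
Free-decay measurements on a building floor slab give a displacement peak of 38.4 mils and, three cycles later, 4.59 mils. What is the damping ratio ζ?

Logarithmic decrement δ = (1/n)·ln(x₀/x_n) = (1/3)·ln(38.4/4.59) = (1/3)·ln(8.366) = 0.7081.
ζ = δ/√(4π² + δ²) = 0.7081/√(39.48 + 0.501) = 0.7081/6.323 = 0.1120.

0.112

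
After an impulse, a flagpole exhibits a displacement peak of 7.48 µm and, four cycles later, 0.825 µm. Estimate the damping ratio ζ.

0.0874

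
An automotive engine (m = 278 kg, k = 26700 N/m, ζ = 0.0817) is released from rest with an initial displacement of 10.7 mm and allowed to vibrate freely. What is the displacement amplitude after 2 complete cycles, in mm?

Logarithmic decrement δ = 2πζ/√(1 − ζ²) = 2π × 0.08170/√(1 − 0.00667) = 0.5151.
After n cycles, x_n/x₀ = e^(−nδ), so x_2 = 10.7 × e^(−2 × 0.5151) = 10.7 × 0.3570 = 3.820 mm.

3.82 mm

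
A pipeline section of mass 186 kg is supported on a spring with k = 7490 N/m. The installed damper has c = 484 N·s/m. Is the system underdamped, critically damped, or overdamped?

underdamped

c_c = 2√(k·m) = 2361 N·s/m; ζ = c/c_c = 484/2361 = 0.205.
Since ζ < 1 the system is underdamped.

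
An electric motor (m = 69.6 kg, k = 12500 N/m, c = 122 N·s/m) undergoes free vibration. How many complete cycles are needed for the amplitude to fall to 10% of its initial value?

ζ = c/(2√(km)) = 122/(2√(12500 × 69.6)) = 122/1865 = 0.06540.
Logarithmic decrement δ = 2πζ/√(1 − ζ²) = 2π × 0.06540/√(1 − 0.00428) = 0.4118.
x_n/x₀ = e^(−nδ) ≤ 0.1; take ln: n ≥ ln(1/0.1)/δ = 2.303/0.4118 = 5.592.
So 6 complete cycles are required.

6 cycles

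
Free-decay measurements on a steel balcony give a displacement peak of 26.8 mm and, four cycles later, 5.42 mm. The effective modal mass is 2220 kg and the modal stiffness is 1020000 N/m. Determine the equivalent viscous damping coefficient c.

Logarithmic decrement δ = (1/n)·ln(x₀/x_n) = (1/4)·ln(26.8/5.42) = (1/4)·ln(4.945) = 0.3996.
ζ = δ/√(4π² + δ²) = 0.3996/√(39.48 + 0.160) = 0.3996/6.296 = 0.06347.
c = ζ · 2√(km) = 0.06347 × 2√(1020000 × 2220) = 0.06347 × 95170 = 6040 N·s/m.

6040 N·s/m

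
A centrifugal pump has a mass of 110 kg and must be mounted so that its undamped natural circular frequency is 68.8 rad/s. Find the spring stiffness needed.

521000 N/m

k = m·ω_n² = 110 × 68.80² = 110 × 4733 = 520700 N/m.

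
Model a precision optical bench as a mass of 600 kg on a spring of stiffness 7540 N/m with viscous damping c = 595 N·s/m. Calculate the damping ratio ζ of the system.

ω_n = √(k/m) = √(7540/600) = 3.545 rad/s.
Critical damping c_c = 2√(k·m) = 2√(7540 × 600) = 4254 N·s/m, so ζ = c/c_c = 595/4254 = 0.1399.

0.140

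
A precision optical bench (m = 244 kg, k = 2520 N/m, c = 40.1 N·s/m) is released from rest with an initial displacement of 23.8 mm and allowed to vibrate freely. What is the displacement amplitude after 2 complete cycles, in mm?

17.3 mm

ζ = c/(2√(km)) = 40.1/(2√(2520 × 244)) = 40.1/1568 = 0.02557.
Logarithmic decrement δ = 2πζ/√(1 − ζ²) = 2π × 0.02557/√(1 − 0.000654) = 0.1607.
After n cycles, x_n/x₀ = e^(−nδ), so x_2 = 23.8 × e^(−2 × 0.1607) = 23.8 × 0.7251 = 17.26 mm.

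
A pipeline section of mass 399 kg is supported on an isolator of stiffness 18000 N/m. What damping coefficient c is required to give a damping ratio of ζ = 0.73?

c_c = 2√(k·m) = 2√(18000 × 399) = 5360 N·s/m.
c = ζ·c_c = 0.73 × 5360 = 3913 N·s/m.

3910 N·s/m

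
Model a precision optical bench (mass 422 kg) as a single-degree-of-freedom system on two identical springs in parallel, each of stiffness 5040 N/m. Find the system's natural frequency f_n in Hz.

Parallel springs add: k_eq = 2 × 5040 = 10080 N/m.
ω_n = √(k_eq/m) = √(10080/422) = √23.89 = 4.887 rad/s.
f_n = ω_n/(2π) = 4.887/6.283 = 0.7778 Hz.

0.778 Hz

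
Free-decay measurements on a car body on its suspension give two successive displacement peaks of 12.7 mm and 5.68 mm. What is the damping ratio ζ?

0.127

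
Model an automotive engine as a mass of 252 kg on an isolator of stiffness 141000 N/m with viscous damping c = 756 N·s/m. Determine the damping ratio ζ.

0.0634

ω_n = √(k/m) = √(141000/252) = 23.65 rad/s.
Critical damping c_c = 2√(k·m) = 2√(141000 × 252) = 11920 N·s/m, so ζ = c/c_c = 756/11920 = 0.06341.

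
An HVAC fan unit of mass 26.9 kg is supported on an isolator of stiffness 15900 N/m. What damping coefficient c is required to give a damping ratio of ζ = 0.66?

863 N·s/m

c_c = 2√(k·m) = 2√(15900 × 26.9) = 1308 N·s/m.
c = ζ·c_c = 0.66 × 1308 = 863.3 N·s/m.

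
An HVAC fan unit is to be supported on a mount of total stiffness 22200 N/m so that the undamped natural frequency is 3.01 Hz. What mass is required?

62.1 kg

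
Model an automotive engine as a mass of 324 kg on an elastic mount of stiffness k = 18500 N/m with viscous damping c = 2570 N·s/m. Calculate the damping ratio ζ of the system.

0.525

ω_n = √(k/m) = √(18500/324) = 7.556 rad/s.
Critical damping c_c = 2√(k·m) = 2√(18500 × 324) = 4897 N·s/m, so ζ = c/c_c = 2570/4897 = 0.5249.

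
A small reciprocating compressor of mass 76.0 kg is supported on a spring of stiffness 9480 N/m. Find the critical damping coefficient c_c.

c_c = 2√(k·m) = 2√(9480 × 76.0) = 2 × 848.8 = 1698 N·s/m.

1700 N·s/m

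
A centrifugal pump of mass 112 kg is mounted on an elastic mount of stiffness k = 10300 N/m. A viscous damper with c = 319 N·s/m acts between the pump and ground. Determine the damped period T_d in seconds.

0.663 s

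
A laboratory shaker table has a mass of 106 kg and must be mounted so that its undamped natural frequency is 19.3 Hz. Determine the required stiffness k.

ω_n = 2πf_n = 2π × 19.3 = 121.3 rad/s.
k = m·ω_n² = 106 × 121.3² = 106 × 14710 = 1559000 N/m.

1560000 N/m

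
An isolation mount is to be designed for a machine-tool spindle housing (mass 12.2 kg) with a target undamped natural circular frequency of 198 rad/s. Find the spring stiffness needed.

k = m·ω_n² = 12.2 × 198.0² = 12.2 × 39200 = 478300 N/m.

478000 N/m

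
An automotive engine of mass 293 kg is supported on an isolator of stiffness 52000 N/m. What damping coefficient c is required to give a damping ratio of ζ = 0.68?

5310 N·s/m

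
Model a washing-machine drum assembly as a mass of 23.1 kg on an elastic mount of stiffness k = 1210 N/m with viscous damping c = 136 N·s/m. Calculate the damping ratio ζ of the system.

ω_n = √(k/m) = √(1210/23.1) = 7.237 rad/s.
Critical damping c_c = 2√(k·m) = 2√(1210 × 23.1) = 334.4 N·s/m, so ζ = c/c_c = 136/334.4 = 0.4067.

0.407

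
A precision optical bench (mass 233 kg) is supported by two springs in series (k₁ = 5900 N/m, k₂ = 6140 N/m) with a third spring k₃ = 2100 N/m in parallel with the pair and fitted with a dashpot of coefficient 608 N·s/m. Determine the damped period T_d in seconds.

1.40 s

Series pair: k_s = k₁k₂/(k₁+k₂) = (5900)(6140)/(5900 + 6140) = 3009 N/m. In parallel with k₃: k_eq = 3009 + 2100 = 5109 N/m.
ω_n = √(k_eq/m) = √(5109/233) = 4.683 rad/s.
Critical damping c_c = 2√(k_eq·m) = 2√(5109 × 233) = 2182 N·s/m, so ζ = c/c_c = 608/2182 = 0.2786.
ω_d = ω_n√(1 − ζ²) = 4.683 × √(1 − 0.0776) = 4.497 rad/s.
T_d = 2π/ω_d = 1.397 s.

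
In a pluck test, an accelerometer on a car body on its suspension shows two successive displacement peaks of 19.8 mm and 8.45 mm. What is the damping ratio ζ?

Logarithmic decrement δ = (1/n)·ln(x₀/x_n) = (1/1)·ln(19.8/8.45) = (1/1)·ln(2.343) = 0.8515.
ζ = δ/√(4π² + δ²) = 0.8515/√(39.48 + 0.725) = 0.8515/6.341 = 0.1343.

0.134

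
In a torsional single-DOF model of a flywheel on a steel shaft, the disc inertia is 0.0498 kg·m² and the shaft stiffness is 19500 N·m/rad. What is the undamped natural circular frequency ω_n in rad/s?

ω_n = √(k_t/J) = √(19500/0.0498) = √391600 = 625.8 rad/s.

626 rad/s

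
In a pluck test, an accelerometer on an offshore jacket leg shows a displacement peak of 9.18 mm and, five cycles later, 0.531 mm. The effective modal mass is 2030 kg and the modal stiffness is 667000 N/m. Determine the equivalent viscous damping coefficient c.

Logarithmic decrement δ = (1/n)·ln(x₀/x_n) = (1/5)·ln(9.18/0.531) = (1/5)·ln(17.29) = 0.5700.
ζ = δ/√(4π² + δ²) = 0.5700/√(39.48 + 0.325) = 0.5700/6.309 = 0.09035.
c = ζ · 2√(km) = 0.09035 × 2√(667000 × 2030) = 0.09035 × 73590 = 6649 N·s/m.

6650 N·s/m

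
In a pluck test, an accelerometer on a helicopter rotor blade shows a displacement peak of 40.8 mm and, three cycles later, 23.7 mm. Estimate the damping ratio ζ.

0.0288

Logarithmic decrement δ = (1/n)·ln(x₀/x_n) = (1/3)·ln(40.8/23.7) = (1/3)·ln(1.722) = 0.1811.
ζ = δ/√(4π² + δ²) = 0.1811/√(39.48 + 0.0328) = 0.1811/6.286 = 0.02881.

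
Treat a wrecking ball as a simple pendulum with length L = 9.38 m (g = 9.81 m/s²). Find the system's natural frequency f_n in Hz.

0.163 Hz

For a simple pendulum ω_n = √(g/L) = √(9.81/9.38) = √1.046 = 1.023 rad/s.
f_n = ω_n/(2π) = 1.023/6.283 = 0.1628 Hz.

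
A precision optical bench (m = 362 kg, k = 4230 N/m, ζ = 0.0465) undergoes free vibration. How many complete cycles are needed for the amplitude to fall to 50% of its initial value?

Logarithmic decrement δ = 2πζ/√(1 − ζ²) = 2π × 0.04650/√(1 − 0.00216) = 0.2925.
x_n/x₀ = e^(−nδ) ≤ 0.5; take ln: n ≥ ln(1/0.5)/δ = 0.6931/0.2925 = 2.370.
So 3 complete cycles are required.

3 cycles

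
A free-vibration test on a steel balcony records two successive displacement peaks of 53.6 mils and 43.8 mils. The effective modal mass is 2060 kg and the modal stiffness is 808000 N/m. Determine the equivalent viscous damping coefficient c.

2620 N·s/m

Logarithmic decrement δ = (1/n)·ln(x₀/x_n) = (1/1)·ln(53.6/43.8) = (1/1)·ln(1.224) = 0.2019.
ζ = δ/√(4π² + δ²) = 0.2019/√(39.48 + 0.0408) = 0.2019/6.286 = 0.03212.
c = ζ · 2√(km) = 0.03212 × 2√(808000 × 2060) = 0.03212 × 81600 = 2621 N·s/m.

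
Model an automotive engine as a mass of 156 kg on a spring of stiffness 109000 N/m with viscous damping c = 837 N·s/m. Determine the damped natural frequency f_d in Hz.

4.19 Hz

ω_n = √(k/m) = √(109000/156) = 26.43 rad/s.
Critical damping c_c = 2√(k·m) = 2√(109000 × 156) = 8247 N·s/m, so ζ = c/c_c = 837/8247 = 0.1015.
ω_d = ω_n√(1 − ζ²) = 26.43 × √(1 − 0.0103) = 26.30 rad/s.
f_d = ω_d/(2π) = 4.185 Hz.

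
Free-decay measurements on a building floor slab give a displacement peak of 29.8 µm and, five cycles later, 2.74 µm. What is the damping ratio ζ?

Logarithmic decrement δ = (1/n)·ln(x₀/x_n) = (1/5)·ln(29.8/2.74) = (1/5)·ln(10.88) = 0.4773.
ζ = δ/√(4π² + δ²) = 0.4773/√(39.48 + 0.228) = 0.4773/6.301 = 0.07575.

0.0757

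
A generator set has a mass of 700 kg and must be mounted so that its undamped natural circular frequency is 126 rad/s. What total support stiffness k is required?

k = m·ω_n² = 700 × 126.0² = 700 × 15880 = 11110000 N/m.

11100000 N/m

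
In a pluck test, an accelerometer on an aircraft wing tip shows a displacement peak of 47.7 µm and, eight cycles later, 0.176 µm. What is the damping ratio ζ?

Logarithmic decrement δ = (1/n)·ln(x₀/x_n) = (1/8)·ln(47.7/0.176) = (1/8)·ln(271.0) = 0.7003.
ζ = δ/√(4π² + δ²) = 0.7003/√(39.48 + 0.490) = 0.7003/6.322 = 0.1108.

0.111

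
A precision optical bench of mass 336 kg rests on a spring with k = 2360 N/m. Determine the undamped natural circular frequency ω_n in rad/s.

2.65 rad/s

ω_n = √(k/m) = √(2360/336) = √7.024 = 2.650 rad/s.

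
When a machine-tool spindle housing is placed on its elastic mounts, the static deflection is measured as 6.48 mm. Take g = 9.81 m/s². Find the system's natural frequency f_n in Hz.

6.19 Hz

ω_n = √(g/δ_st) = √(9.81/0.00648) = √1514 = 38.91 rad/s.
f_n = ω_n/(2π) = 38.91/6.283 = 6.193 Hz.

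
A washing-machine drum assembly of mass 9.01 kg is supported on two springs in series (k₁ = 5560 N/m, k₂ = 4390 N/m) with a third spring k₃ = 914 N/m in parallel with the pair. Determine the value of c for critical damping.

348 N·s/m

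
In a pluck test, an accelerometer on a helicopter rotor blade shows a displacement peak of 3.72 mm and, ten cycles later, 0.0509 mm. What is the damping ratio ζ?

Logarithmic decrement δ = (1/n)·ln(x₀/x_n) = (1/10)·ln(3.72/0.0509) = (1/10)·ln(73.08) = 0.4292.
ζ = δ/√(4π² + δ²) = 0.4292/√(39.48 + 0.184) = 0.4292/6.298 = 0.06814.

0.0681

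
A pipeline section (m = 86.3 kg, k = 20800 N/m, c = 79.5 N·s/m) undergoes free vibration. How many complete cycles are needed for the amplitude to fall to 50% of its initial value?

4 cycles

ζ = c/(2√(km)) = 79.5/(2√(20800 × 86.3)) = 79.5/2680 = 0.02967.
Logarithmic decrement δ = 2πζ/√(1 − ζ²) = 2π × 0.02967/√(1 − 0.000880) = 0.1865.
x_n/x₀ = e^(−nδ) ≤ 0.5; take ln: n ≥ ln(1/0.5)/δ = 0.6931/0.1865 = 3.717.
So 4 complete cycles are required.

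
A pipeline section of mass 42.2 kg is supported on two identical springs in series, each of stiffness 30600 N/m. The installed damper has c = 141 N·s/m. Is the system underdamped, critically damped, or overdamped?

underdamped

Series springs: 1/k_eq = 2/30600, so k_eq = 30600/2 = 15300 N/m.
c_c = 2√(k_eq·m) = 1607 N·s/m; ζ = c/c_c = 141/1607 = 0.0877.
Since ζ < 1 the system is underdamped.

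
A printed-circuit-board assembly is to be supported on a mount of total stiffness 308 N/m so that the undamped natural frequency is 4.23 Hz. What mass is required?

0.436 kg

ω_n = 2πf_n = 2π × 4.23 = 26.58 rad/s.
m = k/ω_n² = 308/26.58² = 308/706.4 = 0.4360 kg.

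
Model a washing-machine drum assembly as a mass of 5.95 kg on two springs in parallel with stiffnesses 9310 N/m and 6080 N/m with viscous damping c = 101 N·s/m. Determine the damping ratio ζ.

0.167

Parallel springs add: k_eq = 9310 + 6080 = 15390 N/m.
ω_n = √(k_eq/m) = √(15390/5.95) = 50.86 rad/s.
Critical damping c_c = 2√(k_eq·m) = 2√(15390 × 5.95) = 605.2 N·s/m, so ζ = c/c_c = 101/605.2 = 0.1669.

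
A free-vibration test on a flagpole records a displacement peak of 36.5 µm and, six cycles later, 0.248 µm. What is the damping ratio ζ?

Logarithmic decrement δ = (1/n)·ln(x₀/x_n) = (1/6)·ln(36.5/0.248) = (1/6)·ln(147.2) = 0.8319.
ζ = δ/√(4π² + δ²) = 0.8319/√(39.48 + 0.692) = 0.8319/6.338 = 0.1313.

0.131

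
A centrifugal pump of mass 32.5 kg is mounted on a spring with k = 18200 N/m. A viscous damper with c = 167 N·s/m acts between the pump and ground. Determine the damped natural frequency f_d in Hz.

ω_n = √(k/m) = √(18200/32.5) = 23.66 rad/s.
Critical damping c_c = 2√(k·m) = 2√(18200 × 32.5) = 1538 N·s/m, so ζ = c/c_c = 167/1538 = 0.1086.
ω_d = ω_n√(1 − ζ²) = 23.66 × √(1 − 0.0118) = 23.52 rad/s.
f_d = ω_d/(2π) = 3.744 Hz.

3.74 Hz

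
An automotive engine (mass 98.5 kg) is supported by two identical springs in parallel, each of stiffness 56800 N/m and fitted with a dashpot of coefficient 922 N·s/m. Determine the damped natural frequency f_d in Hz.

Parallel springs add: k_eq = 2 × 56800 = 113600 N/m.
ω_n = √(k_eq/m) = √(113600/98.5) = 33.96 rad/s.
Critical damping c_c = 2√(k_eq·m) = 2√(113600 × 98.5) = 6690 N·s/m, so ζ = c/c_c = 922/6690 = 0.1378.
ω_d = ω_n√(1 − ζ²) = 33.96 × √(1 − 0.0190) = 33.64 rad/s.
f_d = ω_d/(2π) = 5.353 Hz.

5.35 Hz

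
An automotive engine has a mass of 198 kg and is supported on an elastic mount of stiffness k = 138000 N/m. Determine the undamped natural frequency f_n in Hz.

4.20 Hz

ω_n = √(k/m) = √(138000/198) = √697.0 = 26.40 rad/s.
f_n = ω_n/(2π) = 26.40/6.283 = 4.202 Hz.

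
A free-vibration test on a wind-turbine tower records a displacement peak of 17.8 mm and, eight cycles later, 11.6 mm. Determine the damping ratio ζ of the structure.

Logarithmic decrement δ = (1/n)·ln(x₀/x_n) = (1/8)·ln(17.8/11.6) = (1/8)·ln(1.534) = 0.05352.
ζ = δ/√(4π² + δ²) = 0.05352/√(39.48 + 0.00286) = 0.05352/6.283 = 0.008518.

0.00852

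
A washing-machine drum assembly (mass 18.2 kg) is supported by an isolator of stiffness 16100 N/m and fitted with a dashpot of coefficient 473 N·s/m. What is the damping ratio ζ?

ω_n = √(k/m) = √(16100/18.2) = 29.74 rad/s.
Critical damping c_c = 2√(k·m) = 2√(16100 × 18.2) = 1083 N·s/m, so ζ = c/c_c = 473/1083 = 0.4369.

0.437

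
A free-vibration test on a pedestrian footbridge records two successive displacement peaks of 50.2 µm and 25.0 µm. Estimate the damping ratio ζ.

0.110

Logarithmic decrement δ = (1/n)·ln(x₀/x_n) = (1/1)·ln(50.2/25.0) = (1/1)·ln(2.008) = 0.6971.
ζ = δ/√(4π² + δ²) = 0.6971/√(39.48 + 0.486) = 0.6971/6.322 = 0.1103.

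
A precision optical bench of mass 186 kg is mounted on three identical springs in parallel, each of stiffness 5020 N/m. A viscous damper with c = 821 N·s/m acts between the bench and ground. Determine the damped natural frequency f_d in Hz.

1.39 Hz

Parallel springs add: k_eq = 3 × 5020 = 15060 N/m.
ω_n = √(k_eq/m) = √(15060/186) = 8.998 rad/s.
Critical damping c_c = 2√(k_eq·m) = 2√(15060 × 186) = 3347 N·s/m, so ζ = c/c_c = 821/3347 = 0.2453.
ω_d = ω_n√(1 − ζ²) = 8.998 × √(1 − 0.0602) = 8.723 rad/s.
f_d = ω_d/(2π) = 1.388 Hz.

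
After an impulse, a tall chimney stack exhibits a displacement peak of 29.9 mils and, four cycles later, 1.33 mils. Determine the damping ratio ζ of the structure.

Logarithmic decrement δ = (1/n)·ln(x₀/x_n) = (1/4)·ln(29.9/1.33) = (1/4)·ln(22.48) = 0.7782.
ζ = δ/√(4π² + δ²) = 0.7782/√(39.48 + 0.606) = 0.7782/6.331 = 0.1229.

0.123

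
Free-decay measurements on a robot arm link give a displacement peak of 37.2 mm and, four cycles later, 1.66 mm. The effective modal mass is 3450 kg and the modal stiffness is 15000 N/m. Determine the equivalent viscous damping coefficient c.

Logarithmic decrement δ = (1/n)·ln(x₀/x_n) = (1/4)·ln(37.2/1.66) = (1/4)·ln(22.41) = 0.7774.
ζ = δ/√(4π² + δ²) = 0.7774/√(39.48 + 0.604) = 0.7774/6.331 = 0.1228.
c = ζ · 2√(km) = 0.1228 × 2√(15000 × 3450) = 0.1228 × 14390 = 1767 N·s/m.

1770 N·s/m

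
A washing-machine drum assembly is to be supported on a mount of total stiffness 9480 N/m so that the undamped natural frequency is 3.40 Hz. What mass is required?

20.8 kg

ω_n = 2πf_n = 2π × 3.40 = 21.36 rad/s.
m = k/ω_n² = 9480/21.36² = 9480/456.4 = 20.77 kg.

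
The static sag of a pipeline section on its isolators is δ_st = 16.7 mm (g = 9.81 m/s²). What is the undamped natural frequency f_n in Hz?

ω_n = √(g/δ_st) = √(9.81/0.0167) = √587.4 = 24.24 rad/s.
f_n = ω_n/(2π) = 24.24/6.283 = 3.857 Hz.

3.86 Hz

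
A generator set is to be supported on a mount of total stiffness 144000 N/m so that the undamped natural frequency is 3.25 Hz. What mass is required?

ω_n = 2πf_n = 2π × 3.25 = 20.42 rad/s.
m = k/ω_n² = 144000/20.42² = 144000/417.0 = 345.3 kg.

345 kg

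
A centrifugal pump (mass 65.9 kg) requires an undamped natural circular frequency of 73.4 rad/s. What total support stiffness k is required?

k = m·ω_n² = 65.9 × 73.40² = 65.9 × 5388 = 355000 N/m.

355000 N/m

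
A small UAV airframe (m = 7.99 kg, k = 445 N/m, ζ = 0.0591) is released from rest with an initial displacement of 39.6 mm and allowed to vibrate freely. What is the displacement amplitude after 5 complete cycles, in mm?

6.17 mm

Logarithmic decrement δ = 2πζ/√(1 − ζ²) = 2π × 0.05910/√(1 − 0.00349) = 0.3720.
After n cycles, x_n/x₀ = e^(−nδ), so x_5 = 39.6 × e^(−5 × 0.3720) = 39.6 × 0.1557 = 6.165 mm.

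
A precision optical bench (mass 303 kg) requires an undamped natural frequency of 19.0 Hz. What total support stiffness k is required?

ω_n = 2πf_n = 2π × 19.0 = 119.4 rad/s.
k = m·ω_n² = 303 × 119.4² = 303 × 14250 = 4318000 N/m.

4320000 N/m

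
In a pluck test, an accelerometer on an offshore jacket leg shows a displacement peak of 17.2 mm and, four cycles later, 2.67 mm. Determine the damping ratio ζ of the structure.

0.0739

Logarithmic decrement δ = (1/n)·ln(x₀/x_n) = (1/4)·ln(17.2/2.67) = (1/4)·ln(6.442) = 0.4657.
ζ = δ/√(4π² + δ²) = 0.4657/√(39.48 + 0.217) = 0.4657/6.300 = 0.07392.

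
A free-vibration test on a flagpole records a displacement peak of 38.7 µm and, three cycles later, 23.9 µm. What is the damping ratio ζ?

Logarithmic decrement δ = (1/n)·ln(x₀/x_n) = (1/3)·ln(38.7/23.9) = (1/3)·ln(1.619) = 0.1607.
ζ = δ/√(4π² + δ²) = 0.1607/√(39.48 + 0.0258) = 0.1607/6.285 = 0.02556.

0.0256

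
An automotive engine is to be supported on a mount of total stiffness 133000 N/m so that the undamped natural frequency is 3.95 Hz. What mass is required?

216 kg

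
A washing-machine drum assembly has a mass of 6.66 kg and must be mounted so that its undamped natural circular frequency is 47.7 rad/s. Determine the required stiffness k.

15200 N/m

k = m·ω_n² = 6.66 × 47.70² = 6.66 × 2275 = 15150 N/m.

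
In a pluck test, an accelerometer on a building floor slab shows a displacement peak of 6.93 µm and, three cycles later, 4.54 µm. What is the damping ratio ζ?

Logarithmic decrement δ = (1/n)·ln(x₀/x_n) = (1/3)·ln(6.93/4.54) = (1/3)·ln(1.526) = 0.1410.
ζ = δ/√(4π² + δ²) = 0.1410/√(39.48 + 0.0199) = 0.1410/6.285 = 0.02243.

0.0224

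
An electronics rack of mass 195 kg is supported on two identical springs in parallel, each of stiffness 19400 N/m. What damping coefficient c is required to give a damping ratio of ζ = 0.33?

1820 N·s/m

Parallel springs add: k_eq = 2 × 19400 = 38800 N/m.
c_c = 2√(k_eq·m) = 2√(38800 × 195) = 5501 N·s/m.
c = ζ·c_c = 0.33 × 5501 = 1815 N·s/m.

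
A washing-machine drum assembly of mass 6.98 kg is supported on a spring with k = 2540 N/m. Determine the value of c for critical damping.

266 N·s/m

c_c = 2√(k·m) = 2√(2540 × 6.98) = 2 × 133.2 = 266.3 N·s/m.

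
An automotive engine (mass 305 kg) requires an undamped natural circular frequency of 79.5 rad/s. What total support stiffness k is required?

1930000 N/m

k = m·ω_n² = 305 × 79.50² = 305 × 6320 = 1928000 N/m.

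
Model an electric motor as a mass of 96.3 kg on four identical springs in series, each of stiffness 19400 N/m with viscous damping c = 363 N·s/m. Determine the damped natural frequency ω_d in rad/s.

Series springs: 1/k_eq = 4/19400, so k_eq = 19400/4 = 4850 N/m.
ω_n = √(k_eq/m) = √(4850/96.3) = 7.097 rad/s.
Critical damping c_c = 2√(k_eq·m) = 2√(4850 × 96.3) = 1367 N·s/m, so ζ = c/c_c = 363/1367 = 0.2656.
ω_d = ω_n√(1 − ζ²) = 7.097 × √(1 − 0.0705) = 6.842 rad/s.

6.84 rad/s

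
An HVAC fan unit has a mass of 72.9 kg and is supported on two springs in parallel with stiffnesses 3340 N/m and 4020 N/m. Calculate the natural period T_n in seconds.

0.625 s

Parallel springs add: k_eq = 3340 + 4020 = 7360 N/m.
ω_n = √(k_eq/m) = √(7360/72.9) = √101.0 = 10.05 rad/s.
T_n = 2π/ω_n = 6.283/10.05 = 0.6253 s.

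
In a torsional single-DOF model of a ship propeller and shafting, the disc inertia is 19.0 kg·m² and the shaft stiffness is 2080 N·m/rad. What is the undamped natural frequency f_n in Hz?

1.67 Hz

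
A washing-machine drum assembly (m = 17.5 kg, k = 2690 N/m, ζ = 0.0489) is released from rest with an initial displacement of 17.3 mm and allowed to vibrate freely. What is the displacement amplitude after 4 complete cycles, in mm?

5.05 mm

Logarithmic decrement δ = 2πζ/√(1 − ζ²) = 2π × 0.04890/√(1 − 0.00239) = 0.3076.
After n cycles, x_n/x₀ = e^(−nδ), so x_4 = 17.3 × e^(−4 × 0.3076) = 17.3 × 0.2922 = 5.054 mm.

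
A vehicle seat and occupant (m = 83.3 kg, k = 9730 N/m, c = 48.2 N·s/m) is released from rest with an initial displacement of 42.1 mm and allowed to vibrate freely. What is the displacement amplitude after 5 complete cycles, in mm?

ζ = c/(2√(km)) = 48.2/(2√(9730 × 83.3)) = 48.2/1801 = 0.02677.
Logarithmic decrement δ = 2πζ/√(1 − ζ²) = 2π × 0.02677/√(1 − 0.000717) = 0.1683.
After n cycles, x_n/x₀ = e^(−nδ), so x_5 = 42.1 × e^(−5 × 0.1683) = 42.1 × 0.4312 = 18.15 mm.

18.2 mm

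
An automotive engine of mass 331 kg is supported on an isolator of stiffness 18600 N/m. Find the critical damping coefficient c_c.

4960 N·s/m

c_c = 2√(k·m) = 2√(18600 × 331) = 2 × 2481 = 4962 N·s/m.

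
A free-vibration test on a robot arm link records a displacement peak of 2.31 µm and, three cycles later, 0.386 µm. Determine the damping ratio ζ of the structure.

Logarithmic decrement δ = (1/n)·ln(x₀/x_n) = (1/3)·ln(2.31/0.386) = (1/3)·ln(5.984) = 0.5964.
ζ = δ/√(4π² + δ²) = 0.5964/√(39.48 + 0.356) = 0.5964/6.311 = 0.09449.

0.0945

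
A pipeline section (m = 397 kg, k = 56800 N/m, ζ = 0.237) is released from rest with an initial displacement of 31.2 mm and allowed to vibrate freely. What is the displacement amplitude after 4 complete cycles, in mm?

Logarithmic decrement δ = 2πζ/√(1 − ζ²) = 2π × 0.2370/√(1 − 0.0562) = 1.533.
After n cycles, x_n/x₀ = e^(−nδ), so x_4 = 31.2 × e^(−4 × 1.533) = 31.2 × 0.002174 = 0.06783 mm.

0.0678 mm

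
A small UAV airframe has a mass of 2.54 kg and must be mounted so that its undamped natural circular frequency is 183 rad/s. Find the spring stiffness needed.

85100 N/m

k = m·ω_n² = 2.54 × 183.0² = 2.54 × 33490 = 85060 N/m.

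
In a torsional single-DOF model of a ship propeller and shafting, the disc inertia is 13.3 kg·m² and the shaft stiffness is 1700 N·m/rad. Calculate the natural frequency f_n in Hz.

ω_n = √(k_t/J) = √(1700/13.3) = √127.8 = 11.31 rad/s.
f_n = ω_n/(2π) = 11.31/6.283 = 1.799 Hz.

1.80 Hz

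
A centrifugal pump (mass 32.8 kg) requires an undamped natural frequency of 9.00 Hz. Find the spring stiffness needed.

105000 N/m

ω_n = 2πf_n = 2π × 9.00 = 56.55 rad/s.
k = m·ω_n² = 32.8 × 56.55² = 32.8 × 3198 = 104900 N/m.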